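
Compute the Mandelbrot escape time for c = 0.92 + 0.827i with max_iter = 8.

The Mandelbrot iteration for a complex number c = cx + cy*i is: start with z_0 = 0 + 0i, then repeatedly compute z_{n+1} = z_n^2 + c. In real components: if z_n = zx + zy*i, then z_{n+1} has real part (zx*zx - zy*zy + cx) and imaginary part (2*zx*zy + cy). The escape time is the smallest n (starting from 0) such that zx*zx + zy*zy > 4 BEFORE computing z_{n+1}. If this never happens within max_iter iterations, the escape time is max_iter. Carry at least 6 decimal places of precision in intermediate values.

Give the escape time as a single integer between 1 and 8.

z_0 = 0 + 0i, c = 0.9200 + 0.8270i
Iter 1: z = 0.9200 + 0.8270i, |z|^2 = 1.5303
Iter 2: z = 1.0825 + 2.3487i, |z|^2 = 6.6880
Escaped at iteration 2

Answer: 2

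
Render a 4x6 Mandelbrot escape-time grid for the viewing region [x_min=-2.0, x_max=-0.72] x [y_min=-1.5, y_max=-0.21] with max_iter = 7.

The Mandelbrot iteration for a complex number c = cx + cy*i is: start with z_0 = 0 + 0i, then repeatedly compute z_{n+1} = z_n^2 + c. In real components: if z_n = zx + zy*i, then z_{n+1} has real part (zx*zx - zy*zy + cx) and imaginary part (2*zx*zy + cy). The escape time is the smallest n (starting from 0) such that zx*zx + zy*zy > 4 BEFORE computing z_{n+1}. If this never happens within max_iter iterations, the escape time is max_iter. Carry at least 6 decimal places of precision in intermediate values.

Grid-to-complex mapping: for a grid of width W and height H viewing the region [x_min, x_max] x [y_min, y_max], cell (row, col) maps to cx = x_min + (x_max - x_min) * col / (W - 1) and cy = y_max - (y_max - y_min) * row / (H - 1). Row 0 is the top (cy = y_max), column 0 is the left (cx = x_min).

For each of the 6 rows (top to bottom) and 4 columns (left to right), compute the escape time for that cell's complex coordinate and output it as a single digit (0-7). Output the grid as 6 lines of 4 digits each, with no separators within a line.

Answer: 1577
1357
1334
1233
1123
1122

Derivation:
(row=0, col=0): c = -2.0000 + -0.2100i → escape time 1
(row=0, col=1): c = -1.5733 + -0.2100i → escape time 5
(row=0, col=2): c = -1.1467 + -0.2100i → escape time 7
(row=0, col=3): c = -0.7200 + -0.2100i → escape time 7
(row=1, col=0): c = -2.0000 + -0.4680i → escape time 1
(row=1, col=1): c = -1.5733 + -0.4680i → escape time 3
(row=1, col=2): c = -1.1467 + -0.4680i → escape time 5
(row=1, col=3): c = -0.7200 + -0.4680i → escape time 7
(row=2, col=0): c = -2.0000 + -0.7260i → escape time 1
(row=2, col=1): c = -1.5733 + -0.7260i → escape time 3
(row=2, col=2): c = -1.1467 + -0.7260i → escape time 3
(row=2, col=3): c = -0.7200 + -0.7260i → escape time 4
(row=3, col=0): c = -2.0000 + -0.9840i → escape time 1
(row=3, col=1): c = -1.5733 + -0.9840i → escape time 2
(row=3, col=2): c = -1.1467 + -0.9840i → escape time 3
(row=3, col=3): c = -0.7200 + -0.9840i → escape time 3
(row=4, col=0): c = -2.0000 + -1.2420i → escape time 1
(row=4, col=1): c = -1.5733 + -1.2420i → escape time 1
(row=4, col=2): c = -1.1467 + -1.2420i → escape time 2
(row=4, col=3): c = -0.7200 + -1.2420i → escape time 3
(row=5, col=0): c = -2.0000 + -1.5000i → escape time 1
(row=5, col=1): c = -1.5733 + -1.5000i → escape time 1
(row=5, col=2): c = -1.1467 + -1.5000i → escape time 2
(row=5, col=3): c = -0.7200 + -1.5000i → escape time 2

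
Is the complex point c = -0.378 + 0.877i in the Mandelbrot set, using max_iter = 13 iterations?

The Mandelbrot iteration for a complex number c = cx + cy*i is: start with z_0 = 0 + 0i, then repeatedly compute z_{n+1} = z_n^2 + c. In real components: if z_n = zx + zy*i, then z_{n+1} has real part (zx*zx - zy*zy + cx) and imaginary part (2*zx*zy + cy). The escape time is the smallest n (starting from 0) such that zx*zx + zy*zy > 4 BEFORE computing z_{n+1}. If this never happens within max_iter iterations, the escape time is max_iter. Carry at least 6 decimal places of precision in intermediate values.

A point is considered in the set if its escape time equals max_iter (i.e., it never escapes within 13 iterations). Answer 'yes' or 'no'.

z_0 = 0 + 0i, c = -0.3780 + 0.8770i
Iter 1: z = -0.3780 + 0.8770i, |z|^2 = 0.9120
Iter 2: z = -1.0042 + 0.2140i, |z|^2 = 1.0543
Iter 3: z = 0.5847 + 0.4472i, |z|^2 = 0.5419
Iter 4: z = -0.2361 + 1.4000i, |z|^2 = 2.0157
Iter 5: z = -2.2822 + 0.2159i, |z|^2 = 5.2551
Escaped at iteration 5

Answer: no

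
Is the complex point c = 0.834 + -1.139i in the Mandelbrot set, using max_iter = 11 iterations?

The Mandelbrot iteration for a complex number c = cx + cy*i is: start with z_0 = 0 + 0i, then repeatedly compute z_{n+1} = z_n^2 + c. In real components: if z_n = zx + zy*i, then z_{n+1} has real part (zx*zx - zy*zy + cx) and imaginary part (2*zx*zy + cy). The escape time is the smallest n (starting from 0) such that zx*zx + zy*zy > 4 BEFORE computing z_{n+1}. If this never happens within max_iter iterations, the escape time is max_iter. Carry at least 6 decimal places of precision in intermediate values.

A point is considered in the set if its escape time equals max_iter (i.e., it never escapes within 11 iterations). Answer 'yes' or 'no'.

z_0 = 0 + 0i, c = 0.8340 + -1.1390i
Iter 1: z = 0.8340 + -1.1390i, |z|^2 = 1.9929
Iter 2: z = 0.2322 + -3.0389i, |z|^2 = 9.2886
Escaped at iteration 2

Answer: no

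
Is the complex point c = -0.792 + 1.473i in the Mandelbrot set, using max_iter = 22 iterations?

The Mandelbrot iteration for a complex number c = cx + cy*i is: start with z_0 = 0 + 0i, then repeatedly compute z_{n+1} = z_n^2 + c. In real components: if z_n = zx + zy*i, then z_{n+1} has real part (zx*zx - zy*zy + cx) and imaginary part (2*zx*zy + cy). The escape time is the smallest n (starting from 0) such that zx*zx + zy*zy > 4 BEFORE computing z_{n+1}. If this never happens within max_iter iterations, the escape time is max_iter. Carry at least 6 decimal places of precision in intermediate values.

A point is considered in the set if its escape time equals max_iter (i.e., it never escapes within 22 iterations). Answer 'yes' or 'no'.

z_0 = 0 + 0i, c = -0.7920 + 1.4730i
Iter 1: z = -0.7920 + 1.4730i, |z|^2 = 2.7970
Iter 2: z = -2.3345 + -0.8602i, |z|^2 = 6.1897
Escaped at iteration 2

Answer: no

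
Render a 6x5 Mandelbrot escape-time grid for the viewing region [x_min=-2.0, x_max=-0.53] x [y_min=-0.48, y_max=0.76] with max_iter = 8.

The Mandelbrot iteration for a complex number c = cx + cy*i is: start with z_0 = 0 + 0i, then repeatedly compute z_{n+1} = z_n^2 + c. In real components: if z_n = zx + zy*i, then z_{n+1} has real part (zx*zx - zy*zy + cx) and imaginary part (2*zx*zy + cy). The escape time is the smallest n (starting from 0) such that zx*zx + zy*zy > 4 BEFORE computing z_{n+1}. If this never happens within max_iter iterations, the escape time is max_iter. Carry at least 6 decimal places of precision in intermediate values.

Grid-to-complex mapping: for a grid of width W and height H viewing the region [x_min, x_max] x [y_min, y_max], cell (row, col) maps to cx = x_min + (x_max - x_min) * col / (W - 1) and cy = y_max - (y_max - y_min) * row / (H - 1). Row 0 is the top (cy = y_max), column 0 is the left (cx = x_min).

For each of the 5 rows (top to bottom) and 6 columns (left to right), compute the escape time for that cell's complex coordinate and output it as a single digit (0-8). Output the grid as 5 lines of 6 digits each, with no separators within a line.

Answer: 133346
134568
148888
148888
133568

Derivation:
(row=0, col=0): c = -2.0000 + 0.7600i → escape time 1
(row=0, col=1): c = -1.7060 + 0.7600i → escape time 3
(row=0, col=2): c = -1.4120 + 0.7600i → escape time 3
(row=0, col=3): c = -1.1180 + 0.7600i → escape time 3
(row=0, col=4): c = -0.8240 + 0.7600i → escape time 4
(row=0, col=5): c = -0.5300 + 0.7600i → escape time 6
(row=1, col=0): c = -2.0000 + 0.4500i → escape time 1
(row=1, col=1): c = -1.7060 + 0.4500i → escape time 3
(row=1, col=2): c = -1.4120 + 0.4500i → escape time 4
(row=1, col=3): c = -1.1180 + 0.4500i → escape time 5
(row=1, col=4): c = -0.8240 + 0.4500i → escape time 6
(row=1, col=5): c = -0.5300 + 0.4500i → escape time 8
(row=2, col=0): c = -2.0000 + 0.1400i → escape time 1
(row=2, col=1): c = -1.7060 + 0.1400i → escape time 4
(row=2, col=2): c = -1.4120 + 0.1400i → escape time 8
(row=2, col=3): c = -1.1180 + 0.1400i → escape time 8
(row=2, col=4): c = -0.8240 + 0.1400i → escape time 8
(row=2, col=5): c = -0.5300 + 0.1400i → escape time 8
(row=3, col=0): c = -2.0000 + -0.1700i → escape time 1
(row=3, col=1): c = -1.7060 + -0.1700i → escape time 4
(row=3, col=2): c = -1.4120 + -0.1700i → escape time 8
(row=3, col=3): c = -1.1180 + -0.1700i → escape time 8
(row=3, col=4): c = -0.8240 + -0.1700i → escape time 8
(row=3, col=5): c = -0.5300 + -0.1700i → escape time 8
(row=4, col=0): c = -2.0000 + -0.4800i → escape time 1
(row=4, col=1): c = -1.7060 + -0.4800i → escape time 3
(row=4, col=2): c = -1.4120 + -0.4800i → escape time 3
(row=4, col=3): c = -1.1180 + -0.4800i → escape time 5
(row=4, col=4): c = -0.8240 + -0.4800i → escape time 6
(row=4, col=5): c = -0.5300 + -0.4800i → escape time 8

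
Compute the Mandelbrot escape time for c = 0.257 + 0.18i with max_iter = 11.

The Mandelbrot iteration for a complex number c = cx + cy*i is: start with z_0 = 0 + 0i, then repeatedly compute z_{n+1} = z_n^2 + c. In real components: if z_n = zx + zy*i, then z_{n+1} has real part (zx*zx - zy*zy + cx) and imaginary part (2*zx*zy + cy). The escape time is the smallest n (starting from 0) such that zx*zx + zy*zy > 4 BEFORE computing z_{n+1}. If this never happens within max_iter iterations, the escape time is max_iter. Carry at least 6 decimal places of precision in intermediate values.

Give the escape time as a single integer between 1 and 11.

z_0 = 0 + 0i, c = 0.2570 + 0.1800i
Iter 1: z = 0.2570 + 0.1800i, |z|^2 = 0.0984
Iter 2: z = 0.2906 + 0.2725i, |z|^2 = 0.1587
Iter 3: z = 0.2672 + 0.3384i, |z|^2 = 0.1859
Iter 4: z = 0.2139 + 0.3609i, |z|^2 = 0.1760
Iter 5: z = 0.1725 + 0.3344i, |z|^2 = 0.1416
Iter 6: z = 0.1750 + 0.2954i, |z|^2 = 0.1179
Iter 7: z = 0.2004 + 0.2834i, |z|^2 = 0.1204
Iter 8: z = 0.2169 + 0.2936i, |z|^2 = 0.1332
Iter 9: z = 0.2179 + 0.3073i, |z|^2 = 0.1419
Iter 10: z = 0.2100 + 0.3139i, |z|^2 = 0.1426

Answer: 11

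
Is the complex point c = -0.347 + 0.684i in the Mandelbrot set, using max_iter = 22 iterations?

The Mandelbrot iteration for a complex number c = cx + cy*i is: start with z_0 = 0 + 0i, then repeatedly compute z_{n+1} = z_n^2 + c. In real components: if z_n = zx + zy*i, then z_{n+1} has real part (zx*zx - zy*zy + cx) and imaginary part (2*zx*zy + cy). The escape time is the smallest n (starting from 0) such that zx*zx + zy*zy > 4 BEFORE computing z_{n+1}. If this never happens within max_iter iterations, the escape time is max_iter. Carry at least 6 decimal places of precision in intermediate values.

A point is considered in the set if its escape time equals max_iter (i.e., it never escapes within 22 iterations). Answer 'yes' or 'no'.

Answer: no

Derivation:
z_0 = 0 + 0i, c = -0.3470 + 0.6840i
Iter 1: z = -0.3470 + 0.6840i, |z|^2 = 0.5883
Iter 2: z = -0.6944 + 0.2093i, |z|^2 = 0.5261
Iter 3: z = 0.0914 + 0.3933i, |z|^2 = 0.1630
Iter 4: z = -0.4933 + 0.7559i, |z|^2 = 0.8148
Iter 5: z = -0.6751 + -0.0618i, |z|^2 = 0.4595
Iter 6: z = 0.1049 + 0.7675i, |z|^2 = 0.6000
Iter 7: z = -0.9250 + 0.8450i, |z|^2 = 1.5697
Iter 8: z = -0.2054 + -0.8793i, |z|^2 = 0.8154
Iter 9: z = -1.0780 + 1.0452i, |z|^2 = 2.2545
Iter 10: z = -0.2772 + -1.5694i, |z|^2 = 2.5399
Iter 11: z = -2.7333 + 1.5540i, |z|^2 = 9.8858
Escaped at iteration 11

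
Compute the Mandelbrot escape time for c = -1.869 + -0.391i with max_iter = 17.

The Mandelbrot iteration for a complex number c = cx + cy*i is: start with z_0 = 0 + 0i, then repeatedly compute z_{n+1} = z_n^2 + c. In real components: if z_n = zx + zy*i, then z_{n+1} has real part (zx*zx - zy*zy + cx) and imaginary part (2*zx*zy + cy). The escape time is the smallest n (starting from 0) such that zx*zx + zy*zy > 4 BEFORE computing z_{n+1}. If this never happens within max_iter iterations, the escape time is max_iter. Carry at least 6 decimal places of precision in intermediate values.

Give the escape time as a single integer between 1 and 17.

Answer: 3

Derivation:
z_0 = 0 + 0i, c = -1.8690 + -0.3910i
Iter 1: z = -1.8690 + -0.3910i, |z|^2 = 3.6460
Iter 2: z = 1.4713 + 1.0706i, |z|^2 = 3.3108
Iter 3: z = -0.8504 + 2.7592i, |z|^2 = 8.3363
Escaped at iteration 3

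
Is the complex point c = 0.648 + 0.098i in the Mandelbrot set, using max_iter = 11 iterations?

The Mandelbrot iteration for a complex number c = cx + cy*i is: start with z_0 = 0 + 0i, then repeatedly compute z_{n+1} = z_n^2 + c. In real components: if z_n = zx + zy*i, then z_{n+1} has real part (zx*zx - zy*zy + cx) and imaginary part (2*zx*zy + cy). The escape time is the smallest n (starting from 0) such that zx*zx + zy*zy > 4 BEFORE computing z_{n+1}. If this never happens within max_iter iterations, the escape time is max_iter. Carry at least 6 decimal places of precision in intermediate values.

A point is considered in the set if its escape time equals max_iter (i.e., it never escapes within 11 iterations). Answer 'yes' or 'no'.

Answer: no

Derivation:
z_0 = 0 + 0i, c = 0.6480 + 0.0980i
Iter 1: z = 0.6480 + 0.0980i, |z|^2 = 0.4295
Iter 2: z = 1.0583 + 0.2250i, |z|^2 = 1.1706
Iter 3: z = 1.7174 + 0.5743i, |z|^2 = 3.2791
Iter 4: z = 3.2676 + 2.0704i, |z|^2 = 14.9638
Escaped at iteration 4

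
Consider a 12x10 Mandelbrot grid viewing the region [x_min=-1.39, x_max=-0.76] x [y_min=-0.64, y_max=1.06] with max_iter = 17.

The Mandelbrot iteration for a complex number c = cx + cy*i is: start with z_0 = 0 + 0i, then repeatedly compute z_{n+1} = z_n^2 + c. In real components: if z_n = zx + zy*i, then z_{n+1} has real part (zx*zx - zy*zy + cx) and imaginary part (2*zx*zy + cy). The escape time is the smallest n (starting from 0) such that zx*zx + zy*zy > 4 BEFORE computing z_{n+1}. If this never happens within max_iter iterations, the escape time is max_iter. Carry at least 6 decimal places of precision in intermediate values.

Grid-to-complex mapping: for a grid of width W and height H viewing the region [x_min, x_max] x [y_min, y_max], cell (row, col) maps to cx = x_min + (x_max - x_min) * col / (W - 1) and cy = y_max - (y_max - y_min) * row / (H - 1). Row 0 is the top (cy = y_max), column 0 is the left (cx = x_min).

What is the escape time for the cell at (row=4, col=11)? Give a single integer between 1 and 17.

Answer: 10

Derivation:
z_0 = 0 + 0i, c = -0.7600 + 0.3044i
Iter 1: z = -0.7600 + 0.3044i, |z|^2 = 0.6703
Iter 2: z = -0.2751 + -0.1583i, |z|^2 = 0.1007
Iter 3: z = -0.7094 + 0.3915i, |z|^2 = 0.6565
Iter 4: z = -0.4101 + -0.2511i, |z|^2 = 0.2312
Iter 5: z = -0.6549 + 0.5104i, |z|^2 = 0.6893
Iter 6: z = -0.5916 + -0.3640i, |z|^2 = 0.4825
Iter 7: z = -0.5425 + 0.7351i, |z|^2 = 0.8347
Iter 8: z = -1.0061 + -0.4932i, |z|^2 = 1.2555
Iter 9: z = 0.0090 + 1.2968i, |z|^2 = 1.6818
Iter 10: z = -2.4416 + 0.3278i, |z|^2 = 6.0690
Escaped at iteration 10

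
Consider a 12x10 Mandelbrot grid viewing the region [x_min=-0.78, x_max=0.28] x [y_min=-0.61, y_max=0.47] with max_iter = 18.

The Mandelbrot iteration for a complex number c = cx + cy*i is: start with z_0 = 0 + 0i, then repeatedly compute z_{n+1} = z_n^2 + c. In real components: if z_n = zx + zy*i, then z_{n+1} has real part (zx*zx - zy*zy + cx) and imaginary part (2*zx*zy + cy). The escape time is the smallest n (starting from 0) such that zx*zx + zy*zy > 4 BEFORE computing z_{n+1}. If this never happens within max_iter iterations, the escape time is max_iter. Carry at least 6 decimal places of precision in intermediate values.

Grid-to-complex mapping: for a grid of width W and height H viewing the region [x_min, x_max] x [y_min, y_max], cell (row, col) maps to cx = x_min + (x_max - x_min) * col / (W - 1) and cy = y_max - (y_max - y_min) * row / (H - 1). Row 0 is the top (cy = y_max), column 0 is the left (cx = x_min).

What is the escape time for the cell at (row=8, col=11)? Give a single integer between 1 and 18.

Answer: 18

Derivation:
z_0 = 0 + 0i, c = 0.2800 + -0.4900i
Iter 1: z = 0.2800 + -0.4900i, |z|^2 = 0.3185
Iter 2: z = 0.1183 + -0.7644i, |z|^2 = 0.5983
Iter 3: z = -0.2903 + -0.6709i, |z|^2 = 0.5343
Iter 4: z = -0.0858 + -0.1005i, |z|^2 = 0.0175
Iter 5: z = 0.2773 + -0.4728i, |z|^2 = 0.3004
Iter 6: z = 0.1334 + -0.7522i, |z|^2 = 0.5835
Iter 7: z = -0.2680 + -0.6906i, |z|^2 = 0.5488
Iter 8: z = -0.1252 + -0.1199i, |z|^2 = 0.0300
Iter 9: z = 0.2813 + -0.4600i, |z|^2 = 0.2907
Iter 10: z = 0.1475 + -0.7488i, |z|^2 = 0.5824
Iter 11: z = -0.2589 + -0.7109i, |z|^2 = 0.5725
Iter 12: z = -0.1584 + -0.1219i, |z|^2 = 0.0399
Iter 13: z = 0.2902 + -0.4514i, |z|^2 = 0.2880
Iter 14: z = 0.1605 + -0.7520i, |z|^2 = 0.5913
Iter 15: z = -0.2598 + -0.7314i, |z|^2 = 0.6024
Iter 16: z = -0.1874 + -0.1100i, |z|^2 = 0.0472
Iter 17: z = 0.3030 + -0.4488i, |z|^2 = 0.2932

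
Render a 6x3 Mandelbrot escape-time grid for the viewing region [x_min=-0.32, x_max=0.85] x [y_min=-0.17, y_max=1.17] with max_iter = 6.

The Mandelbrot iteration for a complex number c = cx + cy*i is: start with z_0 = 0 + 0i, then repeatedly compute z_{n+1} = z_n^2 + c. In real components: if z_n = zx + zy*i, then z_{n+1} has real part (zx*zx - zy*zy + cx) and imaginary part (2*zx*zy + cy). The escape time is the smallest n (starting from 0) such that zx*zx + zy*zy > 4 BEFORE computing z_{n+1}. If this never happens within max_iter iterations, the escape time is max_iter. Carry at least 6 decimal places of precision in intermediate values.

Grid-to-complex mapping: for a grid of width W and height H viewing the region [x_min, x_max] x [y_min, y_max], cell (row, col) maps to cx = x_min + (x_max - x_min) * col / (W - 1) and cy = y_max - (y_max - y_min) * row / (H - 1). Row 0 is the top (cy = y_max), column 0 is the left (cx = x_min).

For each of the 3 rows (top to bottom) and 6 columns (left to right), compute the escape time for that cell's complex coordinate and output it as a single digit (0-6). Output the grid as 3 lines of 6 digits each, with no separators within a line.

(row=0, col=0): c = -0.3200 + 1.1700i → escape time 3
(row=0, col=1): c = -0.0860 + 1.1700i → escape time 4
(row=0, col=2): c = 0.1480 + 1.1700i → escape time 3
(row=0, col=3): c = 0.3820 + 1.1700i → escape time 2
(row=0, col=4): c = 0.6160 + 1.1700i → escape time 2
(row=0, col=5): c = 0.8500 + 1.1700i → escape time 2
(row=1, col=0): c = -0.3200 + 0.5000i → escape time 6
(row=1, col=1): c = -0.0860 + 0.5000i → escape time 6
(row=1, col=2): c = 0.1480 + 0.5000i → escape time 6
(row=1, col=3): c = 0.3820 + 0.5000i → escape time 6
(row=1, col=4): c = 0.6160 + 0.5000i → escape time 3
(row=1, col=5): c = 0.8500 + 0.5000i → escape time 3
(row=2, col=0): c = -0.3200 + -0.1700i → escape time 6
(row=2, col=1): c = -0.0860 + -0.1700i → escape time 6
(row=2, col=2): c = 0.1480 + -0.1700i → escape time 6
(row=2, col=3): c = 0.3820 + -0.1700i → escape time 6
(row=2, col=4): c = 0.6160 + -0.1700i → escape time 4
(row=2, col=5): c = 0.8500 + -0.1700i → escape time 3

Answer: 343222
666633
666643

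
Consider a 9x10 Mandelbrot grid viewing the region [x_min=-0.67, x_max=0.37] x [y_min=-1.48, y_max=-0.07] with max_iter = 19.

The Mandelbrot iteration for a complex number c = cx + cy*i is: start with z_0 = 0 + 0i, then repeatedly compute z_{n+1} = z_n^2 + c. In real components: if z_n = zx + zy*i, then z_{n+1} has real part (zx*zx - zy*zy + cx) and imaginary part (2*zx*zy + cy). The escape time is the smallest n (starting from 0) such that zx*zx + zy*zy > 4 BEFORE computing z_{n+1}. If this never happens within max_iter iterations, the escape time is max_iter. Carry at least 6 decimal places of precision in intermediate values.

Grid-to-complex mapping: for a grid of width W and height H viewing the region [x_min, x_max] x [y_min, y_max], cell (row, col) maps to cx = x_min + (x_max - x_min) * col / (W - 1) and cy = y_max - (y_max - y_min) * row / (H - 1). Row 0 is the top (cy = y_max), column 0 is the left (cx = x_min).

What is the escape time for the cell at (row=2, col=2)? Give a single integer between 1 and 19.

z_0 = 0 + 0i, c = -0.4100 + -0.3833i
Iter 1: z = -0.4100 + -0.3833i, |z|^2 = 0.3150
Iter 2: z = -0.3888 + -0.0690i, |z|^2 = 0.1560
Iter 3: z = -0.2636 + -0.3297i, |z|^2 = 0.1781
Iter 4: z = -0.4492 + -0.2096i, |z|^2 = 0.2457
Iter 5: z = -0.2521 + -0.1951i, |z|^2 = 0.1016
Iter 6: z = -0.3845 + -0.2850i, |z|^2 = 0.2290
Iter 7: z = -0.3434 + -0.1642i, |z|^2 = 0.1449
Iter 8: z = -0.3190 + -0.2706i, |z|^2 = 0.1750
Iter 9: z = -0.3814 + -0.2107i, |z|^2 = 0.1899
Iter 10: z = -0.3089 + -0.2226i, |z|^2 = 0.1450
Iter 11: z = -0.3641 + -0.2458i, |z|^2 = 0.1930
Iter 12: z = -0.3378 + -0.2043i, |z|^2 = 0.1559
Iter 13: z = -0.3376 + -0.2453i, |z|^2 = 0.1742
Iter 14: z = -0.3562 + -0.2177i, |z|^2 = 0.1743
Iter 15: z = -0.3305 + -0.2283i, |z|^2 = 0.1614
Iter 16: z = -0.3528 + -0.2324i, |z|^2 = 0.1785
Iter 17: z = -0.3395 + -0.2193i, |z|^2 = 0.1634
Iter 18: z = -0.3428 + -0.2344i, |z|^2 = 0.1725

Answer: 19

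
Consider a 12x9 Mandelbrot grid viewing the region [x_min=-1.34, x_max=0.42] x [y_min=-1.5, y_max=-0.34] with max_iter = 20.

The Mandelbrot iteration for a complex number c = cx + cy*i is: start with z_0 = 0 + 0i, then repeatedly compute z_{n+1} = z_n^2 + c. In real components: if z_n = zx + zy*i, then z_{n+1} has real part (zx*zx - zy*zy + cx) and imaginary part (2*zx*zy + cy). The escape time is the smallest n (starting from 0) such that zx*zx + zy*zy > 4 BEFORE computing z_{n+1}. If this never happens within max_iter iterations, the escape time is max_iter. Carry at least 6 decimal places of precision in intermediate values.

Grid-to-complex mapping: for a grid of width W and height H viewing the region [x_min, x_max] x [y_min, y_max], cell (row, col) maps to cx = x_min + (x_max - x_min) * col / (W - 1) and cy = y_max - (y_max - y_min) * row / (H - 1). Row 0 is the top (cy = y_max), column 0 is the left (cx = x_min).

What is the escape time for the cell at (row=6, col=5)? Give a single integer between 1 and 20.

z_0 = 0 + 0i, c = -0.5400 + -1.2100i
Iter 1: z = -0.5400 + -1.2100i, |z|^2 = 1.7557
Iter 2: z = -1.7125 + 0.0968i, |z|^2 = 2.9420
Iter 3: z = 2.3833 + -1.5415i, |z|^2 = 8.0564
Escaped at iteration 3

Answer: 3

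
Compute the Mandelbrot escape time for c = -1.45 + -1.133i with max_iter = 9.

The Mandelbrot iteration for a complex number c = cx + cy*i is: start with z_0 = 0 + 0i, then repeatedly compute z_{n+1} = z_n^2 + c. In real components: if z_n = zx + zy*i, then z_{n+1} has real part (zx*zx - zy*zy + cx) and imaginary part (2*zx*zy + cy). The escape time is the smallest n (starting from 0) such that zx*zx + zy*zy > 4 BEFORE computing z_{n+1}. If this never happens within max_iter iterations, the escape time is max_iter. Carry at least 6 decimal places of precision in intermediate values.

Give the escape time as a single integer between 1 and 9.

Answer: 2

Derivation:
z_0 = 0 + 0i, c = -1.4500 + -1.1330i
Iter 1: z = -1.4500 + -1.1330i, |z|^2 = 3.3862
Iter 2: z = -0.6312 + 2.1527i, |z|^2 = 5.0325
Escaped at iteration 2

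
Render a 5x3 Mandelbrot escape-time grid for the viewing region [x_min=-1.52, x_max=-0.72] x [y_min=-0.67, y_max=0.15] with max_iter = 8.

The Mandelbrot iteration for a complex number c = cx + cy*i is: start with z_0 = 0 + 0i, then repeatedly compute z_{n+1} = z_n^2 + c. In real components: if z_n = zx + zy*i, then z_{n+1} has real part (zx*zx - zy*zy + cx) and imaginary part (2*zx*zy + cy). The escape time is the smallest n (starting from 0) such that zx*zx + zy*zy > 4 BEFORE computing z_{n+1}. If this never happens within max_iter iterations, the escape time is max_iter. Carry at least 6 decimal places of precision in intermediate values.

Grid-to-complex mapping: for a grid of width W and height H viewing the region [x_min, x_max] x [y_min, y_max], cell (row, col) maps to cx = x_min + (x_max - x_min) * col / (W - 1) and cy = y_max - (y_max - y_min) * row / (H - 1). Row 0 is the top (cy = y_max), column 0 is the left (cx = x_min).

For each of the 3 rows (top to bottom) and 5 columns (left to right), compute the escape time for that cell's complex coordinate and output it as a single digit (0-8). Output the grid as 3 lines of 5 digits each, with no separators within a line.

Answer: 68888
57888
33345

Derivation:
(row=0, col=0): c = -1.5200 + 0.1500i → escape time 6
(row=0, col=1): c = -1.3200 + 0.1500i → escape time 8
(row=0, col=2): c = -1.1200 + 0.1500i → escape time 8
(row=0, col=3): c = -0.9200 + 0.1500i → escape time 8
(row=0, col=4): c = -0.7200 + 0.1500i → escape time 8
(row=1, col=0): c = -1.5200 + -0.2600i → escape time 5
(row=1, col=1): c = -1.3200 + -0.2600i → escape time 7
(row=1, col=2): c = -1.1200 + -0.2600i → escape time 8
(row=1, col=3): c = -0.9200 + -0.2600i → escape time 8
(row=1, col=4): c = -0.7200 + -0.2600i → escape time 8
(row=2, col=0): c = -1.5200 + -0.6700i → escape time 3
(row=2, col=1): c = -1.3200 + -0.6700i → escape time 3
(row=2, col=2): c = -1.1200 + -0.6700i → escape time 3
(row=2, col=3): c = -0.9200 + -0.6700i → escape time 4
(row=2, col=4): c = -0.7200 + -0.6700i → escape time 5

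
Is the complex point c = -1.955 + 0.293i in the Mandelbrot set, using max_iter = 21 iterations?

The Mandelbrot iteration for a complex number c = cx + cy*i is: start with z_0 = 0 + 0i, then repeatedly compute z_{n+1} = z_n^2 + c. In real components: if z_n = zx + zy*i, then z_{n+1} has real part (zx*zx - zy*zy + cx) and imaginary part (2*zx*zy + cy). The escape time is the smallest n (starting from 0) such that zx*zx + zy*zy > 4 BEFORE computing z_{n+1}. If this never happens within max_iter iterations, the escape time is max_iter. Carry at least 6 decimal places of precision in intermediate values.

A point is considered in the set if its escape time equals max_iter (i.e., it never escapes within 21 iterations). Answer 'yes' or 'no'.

z_0 = 0 + 0i, c = -1.9550 + 0.2930i
Iter 1: z = -1.9550 + 0.2930i, |z|^2 = 3.9079
Iter 2: z = 1.7812 + -0.8526i, |z|^2 = 3.8996
Iter 3: z = 0.4906 + -2.7444i, |z|^2 = 7.7723
Escaped at iteration 3

Answer: no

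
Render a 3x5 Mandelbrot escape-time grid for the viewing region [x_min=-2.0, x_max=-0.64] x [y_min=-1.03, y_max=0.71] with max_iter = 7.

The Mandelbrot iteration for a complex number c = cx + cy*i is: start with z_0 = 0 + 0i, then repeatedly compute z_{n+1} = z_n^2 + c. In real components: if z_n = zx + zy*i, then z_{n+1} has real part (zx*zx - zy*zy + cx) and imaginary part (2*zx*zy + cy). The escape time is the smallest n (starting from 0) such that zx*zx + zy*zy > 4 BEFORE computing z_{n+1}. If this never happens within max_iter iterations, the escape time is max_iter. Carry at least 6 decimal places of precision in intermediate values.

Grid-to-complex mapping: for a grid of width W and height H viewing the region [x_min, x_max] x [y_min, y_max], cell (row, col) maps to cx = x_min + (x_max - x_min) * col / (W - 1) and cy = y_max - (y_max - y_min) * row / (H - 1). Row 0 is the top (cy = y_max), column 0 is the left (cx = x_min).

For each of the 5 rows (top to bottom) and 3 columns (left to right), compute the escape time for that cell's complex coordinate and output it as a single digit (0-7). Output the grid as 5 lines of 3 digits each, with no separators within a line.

Answer: 136
177
177
137
133

Derivation:
(row=0, col=0): c = -2.0000 + 0.7100i → escape time 1
(row=0, col=1): c = -1.3200 + 0.7100i → escape time 3
(row=0, col=2): c = -0.6400 + 0.7100i → escape time 6
(row=1, col=0): c = -2.0000 + 0.2750i → escape time 1
(row=1, col=1): c = -1.3200 + 0.2750i → escape time 7
(row=1, col=2): c = -0.6400 + 0.2750i → escape time 7
(row=2, col=0): c = -2.0000 + -0.1600i → escape time 1
(row=2, col=1): c = -1.3200 + -0.1600i → escape time 7
(row=2, col=2): c = -0.6400 + -0.1600i → escape time 7
(row=3, col=0): c = -2.0000 + -0.5950i → escape time 1
(row=3, col=1): c = -1.3200 + -0.5950i → escape time 3
(row=3, col=2): c = -0.6400 + -0.5950i → escape time 7
(row=4, col=0): c = -2.0000 + -1.0300i → escape time 1
(row=4, col=1): c = -1.3200 + -1.0300i → escape time 3
(row=4, col=2): c = -0.6400 + -1.0300i → escape time 3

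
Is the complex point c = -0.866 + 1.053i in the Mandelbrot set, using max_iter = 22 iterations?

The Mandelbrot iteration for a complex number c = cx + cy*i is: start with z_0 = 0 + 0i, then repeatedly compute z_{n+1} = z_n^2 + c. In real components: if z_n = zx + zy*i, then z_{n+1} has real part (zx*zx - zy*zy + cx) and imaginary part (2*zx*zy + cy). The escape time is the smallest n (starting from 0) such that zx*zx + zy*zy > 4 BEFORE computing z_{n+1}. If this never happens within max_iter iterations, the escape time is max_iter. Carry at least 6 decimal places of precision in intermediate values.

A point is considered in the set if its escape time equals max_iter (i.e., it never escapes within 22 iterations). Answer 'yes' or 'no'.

Answer: no

Derivation:
z_0 = 0 + 0i, c = -0.8660 + 1.0530i
Iter 1: z = -0.8660 + 1.0530i, |z|^2 = 1.8588
Iter 2: z = -1.2249 + -0.7708i, |z|^2 = 2.0944
Iter 3: z = 0.0401 + 2.9412i, |z|^2 = 8.6524
Escaped at iteration 3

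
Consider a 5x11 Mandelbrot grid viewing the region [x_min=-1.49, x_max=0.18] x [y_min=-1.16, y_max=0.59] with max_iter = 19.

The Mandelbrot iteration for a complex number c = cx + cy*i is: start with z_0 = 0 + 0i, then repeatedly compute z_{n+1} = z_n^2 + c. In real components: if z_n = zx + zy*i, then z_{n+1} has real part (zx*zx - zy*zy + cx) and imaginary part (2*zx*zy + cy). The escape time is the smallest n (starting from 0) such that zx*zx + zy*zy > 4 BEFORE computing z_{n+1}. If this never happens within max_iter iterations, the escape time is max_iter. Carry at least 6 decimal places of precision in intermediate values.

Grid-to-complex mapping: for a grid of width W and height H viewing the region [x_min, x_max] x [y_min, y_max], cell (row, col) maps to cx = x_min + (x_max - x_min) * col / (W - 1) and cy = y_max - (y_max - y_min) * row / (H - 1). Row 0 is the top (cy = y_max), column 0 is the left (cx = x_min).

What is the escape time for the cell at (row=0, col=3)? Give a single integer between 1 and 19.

Answer: 19

Derivation:
z_0 = 0 + 0i, c = -0.2375 + 0.5900i
Iter 1: z = -0.2375 + 0.5900i, |z|^2 = 0.4045
Iter 2: z = -0.5292 + 0.3097i, |z|^2 = 0.3760
Iter 3: z = -0.0534 + 0.2622i, |z|^2 = 0.0716
Iter 4: z = -0.3034 + 0.5620i, |z|^2 = 0.4079
Iter 5: z = -0.4613 + 0.2490i, |z|^2 = 0.2748
Iter 6: z = -0.0867 + 0.3603i, |z|^2 = 0.1373
Iter 7: z = -0.3598 + 0.5275i, |z|^2 = 0.4077
Iter 8: z = -0.3864 + 0.2104i, |z|^2 = 0.1935
Iter 9: z = -0.1325 + 0.4274i, |z|^2 = 0.2002
Iter 10: z = -0.4026 + 0.4767i, |z|^2 = 0.3894
Iter 11: z = -0.3027 + 0.2061i, |z|^2 = 0.1341
Iter 12: z = -0.1884 + 0.4652i, |z|^2 = 0.2519
Iter 13: z = -0.4185 + 0.4147i, |z|^2 = 0.3471
Iter 14: z = -0.2344 + 0.2429i, |z|^2 = 0.1139
Iter 15: z = -0.2416 + 0.4761i, |z|^2 = 0.2851
Iter 16: z = -0.4058 + 0.3600i, |z|^2 = 0.2943
Iter 17: z = -0.2024 + 0.2978i, |z|^2 = 0.1297
Iter 18: z = -0.2852 + 0.4695i, |z|^2 = 0.3018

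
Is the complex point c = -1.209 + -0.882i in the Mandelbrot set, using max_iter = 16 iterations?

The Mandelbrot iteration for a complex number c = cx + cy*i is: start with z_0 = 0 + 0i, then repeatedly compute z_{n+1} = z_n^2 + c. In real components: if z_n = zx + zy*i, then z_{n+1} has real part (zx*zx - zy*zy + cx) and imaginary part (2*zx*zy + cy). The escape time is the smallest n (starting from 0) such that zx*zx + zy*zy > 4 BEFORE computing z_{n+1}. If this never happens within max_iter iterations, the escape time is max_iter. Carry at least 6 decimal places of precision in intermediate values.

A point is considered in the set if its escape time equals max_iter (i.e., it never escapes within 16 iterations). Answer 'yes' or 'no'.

z_0 = 0 + 0i, c = -1.2090 + -0.8820i
Iter 1: z = -1.2090 + -0.8820i, |z|^2 = 2.2396
Iter 2: z = -0.5252 + 1.2507i, |z|^2 = 1.8401
Iter 3: z = -2.4973 + -2.1958i, |z|^2 = 11.0582
Escaped at iteration 3

Answer: no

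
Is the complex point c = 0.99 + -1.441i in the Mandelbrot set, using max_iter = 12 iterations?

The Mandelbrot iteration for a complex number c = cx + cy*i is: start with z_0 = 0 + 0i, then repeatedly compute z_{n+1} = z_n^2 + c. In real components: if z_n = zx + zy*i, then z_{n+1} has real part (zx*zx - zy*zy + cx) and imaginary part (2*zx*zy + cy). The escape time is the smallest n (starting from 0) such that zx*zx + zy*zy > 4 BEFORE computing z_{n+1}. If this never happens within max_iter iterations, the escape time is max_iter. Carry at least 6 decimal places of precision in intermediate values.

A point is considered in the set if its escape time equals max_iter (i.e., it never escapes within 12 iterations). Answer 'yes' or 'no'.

z_0 = 0 + 0i, c = 0.9900 + -1.4410i
Iter 1: z = 0.9900 + -1.4410i, |z|^2 = 3.0566
Iter 2: z = -0.1064 + -4.2942i, |z|^2 = 18.4513
Escaped at iteration 2

Answer: no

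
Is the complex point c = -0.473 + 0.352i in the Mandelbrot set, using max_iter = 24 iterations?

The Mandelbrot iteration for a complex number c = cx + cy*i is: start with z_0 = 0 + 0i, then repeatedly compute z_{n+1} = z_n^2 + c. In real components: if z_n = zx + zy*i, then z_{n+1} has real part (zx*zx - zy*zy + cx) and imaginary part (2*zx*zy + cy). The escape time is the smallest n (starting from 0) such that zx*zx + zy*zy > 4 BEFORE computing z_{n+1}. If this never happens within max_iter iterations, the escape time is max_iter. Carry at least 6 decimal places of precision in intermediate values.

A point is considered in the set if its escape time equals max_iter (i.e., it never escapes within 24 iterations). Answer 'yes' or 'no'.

Answer: yes

Derivation:
z_0 = 0 + 0i, c = -0.4730 + 0.3520i
Iter 1: z = -0.4730 + 0.3520i, |z|^2 = 0.3476
Iter 2: z = -0.3732 + 0.0190i, |z|^2 = 0.1396
Iter 3: z = -0.3341 + 0.3378i, |z|^2 = 0.2257
Iter 4: z = -0.4755 + 0.1263i, |z|^2 = 0.2420
Iter 5: z = -0.2629 + 0.2319i, |z|^2 = 0.1229
Iter 6: z = -0.4577 + 0.2301i, |z|^2 = 0.2624
Iter 7: z = -0.3165 + 0.1414i, |z|^2 = 0.1201
Iter 8: z = -0.3928 + 0.2625i, |z|^2 = 0.2232
Iter 9: z = -0.3876 + 0.1457i, |z|^2 = 0.1715
Iter 10: z = -0.3440 + 0.2390i, |z|^2 = 0.1755
Iter 11: z = -0.4118 + 0.1875i, |z|^2 = 0.2047
Iter 12: z = -0.3386 + 0.1975i, |z|^2 = 0.1537
Iter 13: z = -0.3974 + 0.2182i, |z|^2 = 0.2055
Iter 14: z = -0.3627 + 0.1786i, |z|^2 = 0.1635
Iter 15: z = -0.3733 + 0.2225i, |z|^2 = 0.1889
Iter 16: z = -0.3831 + 0.1859i, |z|^2 = 0.1813
Iter 17: z = -0.3608 + 0.2096i, |z|^2 = 0.1741
Iter 18: z = -0.3868 + 0.2008i, |z|^2 = 0.1899
Iter 19: z = -0.3637 + 0.1967i, |z|^2 = 0.1710
Iter 20: z = -0.3794 + 0.2089i, |z|^2 = 0.1876
Iter 21: z = -0.3727 + 0.1935i, |z|^2 = 0.1764
Iter 22: z = -0.3715 + 0.2078i, |z|^2 = 0.1812
Iter 23: z = -0.3781 + 0.1976i, |z|^2 = 0.1820
Did not escape in 24 iterations → in set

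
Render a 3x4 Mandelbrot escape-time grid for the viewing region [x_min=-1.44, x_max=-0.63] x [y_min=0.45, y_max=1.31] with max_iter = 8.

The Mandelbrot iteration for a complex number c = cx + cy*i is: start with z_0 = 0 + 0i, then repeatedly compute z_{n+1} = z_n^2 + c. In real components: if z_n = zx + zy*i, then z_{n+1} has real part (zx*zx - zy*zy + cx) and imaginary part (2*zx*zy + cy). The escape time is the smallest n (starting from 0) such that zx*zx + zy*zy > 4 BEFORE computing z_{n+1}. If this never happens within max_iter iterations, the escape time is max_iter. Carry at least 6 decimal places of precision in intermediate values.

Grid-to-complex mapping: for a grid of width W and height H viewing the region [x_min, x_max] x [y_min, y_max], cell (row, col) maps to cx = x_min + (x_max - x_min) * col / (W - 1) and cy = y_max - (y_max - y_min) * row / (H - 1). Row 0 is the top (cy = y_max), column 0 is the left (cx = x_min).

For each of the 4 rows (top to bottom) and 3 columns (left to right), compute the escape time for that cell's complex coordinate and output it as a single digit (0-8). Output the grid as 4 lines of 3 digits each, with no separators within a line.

Answer: 223
334
335
458

Derivation:
(row=0, col=0): c = -1.4400 + 1.3100i → escape time 2
(row=0, col=1): c = -1.0350 + 1.3100i → escape time 2
(row=0, col=2): c = -0.6300 + 1.3100i → escape time 3
(row=1, col=0): c = -1.4400 + 1.0233i → escape time 3
(row=1, col=1): c = -1.0350 + 1.0233i → escape time 3
(row=1, col=2): c = -0.6300 + 1.0233i → escape time 4
(row=2, col=0): c = -1.4400 + 0.7367i → escape time 3
(row=2, col=1): c = -1.0350 + 0.7367i → escape time 3
(row=2, col=2): c = -0.6300 + 0.7367i → escape time 5
(row=3, col=0): c = -1.4400 + 0.4500i → escape time 4
(row=3, col=1): c = -1.0350 + 0.4500i → escape time 5
(row=3, col=2): c = -0.6300 + 0.4500i → escape time 8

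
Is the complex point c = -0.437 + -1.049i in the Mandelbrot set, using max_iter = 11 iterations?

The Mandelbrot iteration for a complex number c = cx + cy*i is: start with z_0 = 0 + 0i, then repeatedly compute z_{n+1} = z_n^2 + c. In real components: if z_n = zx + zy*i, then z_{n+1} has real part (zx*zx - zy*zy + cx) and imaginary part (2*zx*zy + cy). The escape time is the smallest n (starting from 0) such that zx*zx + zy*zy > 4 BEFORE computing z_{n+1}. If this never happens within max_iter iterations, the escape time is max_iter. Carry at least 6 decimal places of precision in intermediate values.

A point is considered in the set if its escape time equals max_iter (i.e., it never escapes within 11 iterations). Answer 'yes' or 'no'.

Answer: no

Derivation:
z_0 = 0 + 0i, c = -0.4370 + -1.0490i
Iter 1: z = -0.4370 + -1.0490i, |z|^2 = 1.2914
Iter 2: z = -1.3464 + -0.1322i, |z|^2 = 1.8303
Iter 3: z = 1.3584 + -0.6931i, |z|^2 = 2.3256
Iter 4: z = 0.9279 + -2.9320i, |z|^2 = 9.4574
Escaped at iteration 4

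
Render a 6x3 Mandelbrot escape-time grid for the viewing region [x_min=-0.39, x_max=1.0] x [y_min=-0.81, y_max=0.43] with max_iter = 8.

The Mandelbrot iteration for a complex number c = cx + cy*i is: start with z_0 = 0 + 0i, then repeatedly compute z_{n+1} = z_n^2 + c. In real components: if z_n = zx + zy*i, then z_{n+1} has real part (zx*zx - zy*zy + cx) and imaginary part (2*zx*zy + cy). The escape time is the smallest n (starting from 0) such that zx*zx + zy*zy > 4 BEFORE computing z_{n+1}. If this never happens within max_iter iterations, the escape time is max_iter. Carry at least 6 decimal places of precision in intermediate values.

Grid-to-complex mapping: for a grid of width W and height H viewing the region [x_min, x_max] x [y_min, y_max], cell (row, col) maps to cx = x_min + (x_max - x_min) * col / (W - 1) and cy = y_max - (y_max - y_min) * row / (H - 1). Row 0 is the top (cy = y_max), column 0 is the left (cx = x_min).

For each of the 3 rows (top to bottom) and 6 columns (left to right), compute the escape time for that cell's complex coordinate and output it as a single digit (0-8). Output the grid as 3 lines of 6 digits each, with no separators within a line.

(row=0, col=0): c = -0.3900 + 0.4300i → escape time 8
(row=0, col=1): c = -0.1120 + 0.4300i → escape time 8
(row=0, col=2): c = 0.1660 + 0.4300i → escape time 8
(row=0, col=3): c = 0.4440 + 0.4300i → escape time 7
(row=0, col=4): c = 0.7220 + 0.4300i → escape time 3
(row=0, col=5): c = 1.0000 + 0.4300i → escape time 2
(row=1, col=0): c = -0.3900 + -0.1900i → escape time 8
(row=1, col=1): c = -0.1120 + -0.1900i → escape time 8
(row=1, col=2): c = 0.1660 + -0.1900i → escape time 8
(row=1, col=3): c = 0.4440 + -0.1900i → escape time 8
(row=1, col=4): c = 0.7220 + -0.1900i → escape time 3
(row=1, col=5): c = 1.0000 + -0.1900i → escape time 2
(row=2, col=0): c = -0.3900 + -0.8100i → escape time 6
(row=2, col=1): c = -0.1120 + -0.8100i → escape time 8
(row=2, col=2): c = 0.1660 + -0.8100i → escape time 5
(row=2, col=3): c = 0.4440 + -0.8100i → escape time 3
(row=2, col=4): c = 0.7220 + -0.8100i → escape time 2
(row=2, col=5): c = 1.0000 + -0.8100i → escape time 2

Answer: 888732
888832
685322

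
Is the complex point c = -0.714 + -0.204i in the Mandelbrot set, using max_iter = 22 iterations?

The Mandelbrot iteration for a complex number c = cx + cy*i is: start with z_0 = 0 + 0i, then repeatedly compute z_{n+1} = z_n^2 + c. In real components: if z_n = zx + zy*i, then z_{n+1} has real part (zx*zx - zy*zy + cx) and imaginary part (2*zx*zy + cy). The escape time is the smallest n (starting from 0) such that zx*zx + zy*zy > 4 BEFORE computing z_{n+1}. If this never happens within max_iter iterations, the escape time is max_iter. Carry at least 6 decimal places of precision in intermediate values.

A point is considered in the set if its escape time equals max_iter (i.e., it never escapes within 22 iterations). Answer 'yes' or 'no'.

z_0 = 0 + 0i, c = -0.7140 + -0.2040i
Iter 1: z = -0.7140 + -0.2040i, |z|^2 = 0.5514
Iter 2: z = -0.2458 + 0.0873i, |z|^2 = 0.0681
Iter 3: z = -0.6612 + -0.2469i, |z|^2 = 0.4982
Iter 4: z = -0.3378 + 0.1225i, |z|^2 = 0.1291
Iter 5: z = -0.6149 + -0.2868i, |z|^2 = 0.4604
Iter 6: z = -0.4181 + 0.1487i, |z|^2 = 0.1969
Iter 7: z = -0.5613 + -0.3283i, |z|^2 = 0.4228
Iter 8: z = -0.5068 + 0.1646i, |z|^2 = 0.2839
Iter 9: z = -0.4843 + -0.3708i, |z|^2 = 0.3720
Iter 10: z = -0.6170 + 0.1551i, |z|^2 = 0.4047
Iter 11: z = -0.3574 + -0.3954i, |z|^2 = 0.2841
Iter 12: z = -0.7426 + 0.0787i, |z|^2 = 0.5577
Iter 13: z = -0.1687 + -0.3208i, |z|^2 = 0.1314
Iter 14: z = -0.7885 + -0.0958i, |z|^2 = 0.6309
Iter 15: z = -0.1015 + -0.0530i, |z|^2 = 0.0131
Iter 16: z = -0.7065 + -0.1933i, |z|^2 = 0.5365
Iter 17: z = -0.2522 + 0.0691i, |z|^2 = 0.0684
Iter 18: z = -0.6552 + -0.2388i, |z|^2 = 0.4863
Iter 19: z = -0.3418 + 0.1090i, |z|^2 = 0.1287
Iter 20: z = -0.6090 + -0.2785i, |z|^2 = 0.4485
Iter 21: z = -0.4206 + 0.1352i, |z|^2 = 0.1952
Did not escape in 22 iterations → in set

Answer: yes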